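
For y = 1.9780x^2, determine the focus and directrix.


a = 1.9780
1/(4a) = 0.1264
Focus = (0, 0.1264)
Directrix: y = -0.1264

Focus = (0, 0.1264), Directrix: y = -0.1264


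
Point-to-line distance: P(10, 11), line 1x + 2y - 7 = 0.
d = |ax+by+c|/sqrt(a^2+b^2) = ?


|1*10 + 2*11 - 7| = |25| = 25
sqrt(1 + 4) = sqrt(5) = 2.2361
d = 25/sqrt(5) = 11.1803

11.1803


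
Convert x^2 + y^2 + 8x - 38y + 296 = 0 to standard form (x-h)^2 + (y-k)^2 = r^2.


h = -D/2 = -8/2 = -4
k = -E/2 = 38/2 = 19
r^2 = h^2 + k^2 - F = 16 + 361 - 296 = 81
r = 9

Center (-4, 19), radius = 9


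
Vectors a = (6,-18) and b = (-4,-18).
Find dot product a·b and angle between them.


a·b = 6*(-4) - 18*(-18) = -24 + 324 = 300
|a| = sqrt(36+324) = 18.9737
|b| = sqrt(16+324) = 18.4391
cos(theta) = 300/(sqrt(360)*sqrt(340)) = 300/sqrt(122400) = 0.857493
theta = arccos(300/sqrt(122400)) = 30.9638 degrees

a·b = 300, theta = 30.9638 deg


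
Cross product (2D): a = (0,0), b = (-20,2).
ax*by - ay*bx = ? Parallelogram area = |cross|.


cross = 0*2 - 0*(-20) = 0 - 0 = 0
Parallelogram area = |0| = 0

cross = 0, parallelogram area = 0


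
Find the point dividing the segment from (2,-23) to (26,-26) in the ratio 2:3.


Px = (2*26 + 3*2)/5 = 58/5 = 11.6000
Py = (2*(-26) + 3*(-23))/5 = -121/5 = -24.2000

P = (11.6000, -24.2000)


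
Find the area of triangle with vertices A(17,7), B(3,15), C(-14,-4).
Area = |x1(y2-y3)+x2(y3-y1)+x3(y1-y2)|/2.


17*(15+ 4) = 323
3*(-4-7) = -33
-14*(7-15) = 112
sum = 402
Area = |402|/2 = 201.0000

201.0000 sq units


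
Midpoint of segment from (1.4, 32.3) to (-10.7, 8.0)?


Mx = (1.4 - 10.7)/2 = -9.3/2 = -4.6500
My = (32.3 + 8.0)/2 = 40.3/2 = 20.1500

(-4.6500, 20.1500)


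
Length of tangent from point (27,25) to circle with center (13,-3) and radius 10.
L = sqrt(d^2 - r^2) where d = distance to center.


d = sqrt((27-13)^2 + (25+ 3)^2) = sqrt(196+784) = 31.3050
L = sqrt(980.0000 - 100) = sqrt(880.0000) = 29.6648

29.6648


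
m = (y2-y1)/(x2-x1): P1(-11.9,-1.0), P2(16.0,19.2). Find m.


dy = 19.2 + 1.0 = 20.2
dx = 16.0 + 11.9 = 27.9
m = 20.2/27.9 = 0.7240

m = 0.7240


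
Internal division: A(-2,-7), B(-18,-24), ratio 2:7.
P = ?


Px = (2*(-18) + 7*(-2))/9 = -50/9 = -5.5556
Py = (2*(-24) + 7*(-7))/9 = -97/9 = -10.7778

P = (-5.5556, -10.7778)


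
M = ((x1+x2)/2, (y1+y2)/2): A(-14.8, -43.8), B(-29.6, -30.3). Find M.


Mx = (-14.8 - 29.6)/2 = -44.4/2 = -22.2000
My = (-43.8 - 30.3)/2 = -74.1/2 = -37.0500

(-22.2000, -37.0500)


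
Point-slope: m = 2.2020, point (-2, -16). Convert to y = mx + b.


y + 16 = 2.2020(x + 2)
y = 2.2020x - 16 - 2.2020*(-2)
y = 2.2020x - 11.5960

y = 2.2020x - 11.5960


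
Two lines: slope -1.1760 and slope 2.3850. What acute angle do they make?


m1-m2 = -3.561
1+m1*m2 = -1.80476
tan(theta) = |-3.561/(-1.80476)| = 1.973116
theta = arctan(|-3.561/(-1.80476)|) = 63.1235 degrees (acute angle)

63.1235 degrees


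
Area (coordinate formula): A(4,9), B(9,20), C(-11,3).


4*(20-3) = 68
9*(3-9) = -54
-11*(9-20) = 121
sum = 135
Area = |135|/2 = 67.5000

67.5000 sq units


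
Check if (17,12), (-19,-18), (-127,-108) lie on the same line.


17*(-18+ 108) - 19*(-108-12) - 127*(12+ 18)
= 1530 + 2280 - 3810 = 0

Yes, collinear (determinant = 0)


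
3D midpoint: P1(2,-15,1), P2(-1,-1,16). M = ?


Mx = (2- 1)/2 = 0.5000
My = (-15- 1)/2 = -8.0000
Mz = (1+16)/2 = 8.5000

M = (0.5000, -8.0000, 8.5000)


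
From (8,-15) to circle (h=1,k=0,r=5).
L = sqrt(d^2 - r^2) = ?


d = sqrt((8-1)^2 + (-15-0)^2) = sqrt(49+225) = 16.5529
L = sqrt(274.0000 - 25) = sqrt(249.0000) = 15.7797

15.7797


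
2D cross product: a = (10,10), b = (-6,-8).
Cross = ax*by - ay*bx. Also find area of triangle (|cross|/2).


cross = 10*(-8) - 10*(-6) = -80 + 60 = -20
Triangle area = |-20|/2 = 20/2 = 10.0000

cross = -20, triangle area = 10.0000


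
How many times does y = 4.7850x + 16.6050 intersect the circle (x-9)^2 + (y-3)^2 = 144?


Substitute y = 4.7850x + 16.6050: (x-9)^2 + (4.7850x+16.6050-3)^2 = 144
Expand to Ax^2 + Bx + C = 0, where b-k = 13.605
A = 1+m^2 = 23.896225
B = 2(m(b-k) - h) = 2(4.7850*13.605 - 9) = 112.19985
C = h^2 + (b-k)^2 - r^2 = 81 + 185.096025 - 144 = 122.096025
disc = B^2-4AC = 12588.8063 - 11670.5363 = 918.2700
disc > 0

2 intersection points


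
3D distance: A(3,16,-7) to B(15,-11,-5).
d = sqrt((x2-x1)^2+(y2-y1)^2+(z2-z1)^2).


dx=12, dy=-27, dz=2
d = sqrt(144+729+4) = sqrt(877) = 29.6142

29.6142


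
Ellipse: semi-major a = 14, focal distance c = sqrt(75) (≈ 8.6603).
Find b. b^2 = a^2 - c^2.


b^2 = 14^2 - (sqrt(75))^2 = 196 - 75 = 121
b = sqrt(121) = 11

b = 11


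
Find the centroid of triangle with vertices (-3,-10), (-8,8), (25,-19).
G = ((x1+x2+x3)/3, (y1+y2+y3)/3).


Gx = (-3- 8+25)/3 = 14/3 = 4.6667
Gy = (-10+8- 19)/3 = -21/3 = -7.0000

G = (4.6667, -7.0000)


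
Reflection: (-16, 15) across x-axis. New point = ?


Reflection rule for x-axis: (x, -y)
(-16, 15) -> (-16, -15)

(-16, -15)


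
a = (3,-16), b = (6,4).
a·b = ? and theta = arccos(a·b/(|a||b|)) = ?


a·b = 3*6 - 16*4 = 18 - 64 = -46
|a| = sqrt(9+256) = 16.2788
|b| = sqrt(36+16) = 7.2111
cos(theta) = -46/(sqrt(265)*sqrt(52)) = -46/sqrt(13780) = -0.391862
theta = arccos(-46/sqrt(13780)) = 113.0704 degrees

a·b = -46, theta = 113.0704 deg


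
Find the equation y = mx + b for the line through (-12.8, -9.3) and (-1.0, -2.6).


m = (6.7)/(11.8) = 0.5678
b = y1 - m*x1 = -9.3 - (6.7*(-12.8))/(11.8) = -9.3 + 7.2678 = -2.0322

y = 0.5678x - 2.0322


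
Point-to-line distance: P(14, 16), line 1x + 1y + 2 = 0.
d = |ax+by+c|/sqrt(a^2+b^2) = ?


|1*14 + 1*16 + 2| = |32| = 32
sqrt(1 + 1) = sqrt(2) = 1.4142
d = 32/sqrt(2) = 22.6274

22.6274


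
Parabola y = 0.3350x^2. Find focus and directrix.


a = 0.3350
1/(4a) = 0.7463
Focus = (0, 0.7463)
Directrix: y = -0.7463

Focus = (0, 0.7463), Directrix: y = -0.7463


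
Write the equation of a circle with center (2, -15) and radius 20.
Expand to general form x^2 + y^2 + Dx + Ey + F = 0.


(x-2)^2 + (y+ 15)^2 = 20^2
D = -2h = -4, E = -2k = 30
F = h^2+k^2-r^2 = 4+225-400 = -171

x^2 + y^2 - 4x + 30y - 171 = 0


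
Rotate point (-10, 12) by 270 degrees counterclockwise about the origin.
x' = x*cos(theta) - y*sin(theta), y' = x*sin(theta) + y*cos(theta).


cos(270) = 0, sin(270) = -1
x' = -10*0 - 12*(-1) = 12
y' = -10*(-1) + 12*0 = 10

(12, 10)


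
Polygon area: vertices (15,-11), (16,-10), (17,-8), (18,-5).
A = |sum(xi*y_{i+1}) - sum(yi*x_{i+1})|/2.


sum(xi*y_{i+1}) = 15*(-10) + 16*(-8) + 17*(-5) + 18*(-11) = -561
sum(yi*x_{i+1}) = -11*16 - 10*17 - 8*18 - 5*15 = -565
Area = |-561 + 565|/2 = 4/2 = 2.0000

2.0000 sq units


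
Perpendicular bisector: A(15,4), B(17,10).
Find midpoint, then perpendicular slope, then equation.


Midpoint = (16, 7)
Slope of AB = dy/dx = 6/2 = 3.0000
Perp slope = -dx/dy = -2/6 = -0.3333
b = My - (perp slope)*Mx = 7 + (2*16)/6 = 7 + 5.3333 = 12.3333

y = -0.3333x + 12.3333


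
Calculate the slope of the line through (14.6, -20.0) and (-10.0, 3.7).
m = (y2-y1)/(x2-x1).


dy = 3.7 + 20.0 = 23.7
dx = -10.0 - 14.6 = -24.6
m = 23.7/(-24.6) = -0.9634

m = -0.9634


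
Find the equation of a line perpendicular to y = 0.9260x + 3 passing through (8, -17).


Perpendicular slope = -1/m1 = -1/0.9260 = -1.0799
b2 = y0 - m2*x0 = -17 + 8/0.9260 = -17 + 8.6393 = -8.3607

y = -1.0799x - 8.3607


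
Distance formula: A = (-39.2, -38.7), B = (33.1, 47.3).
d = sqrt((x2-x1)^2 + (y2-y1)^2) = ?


dx = 33.1 + 39.2 = 72.3
dy = 47.3 + 38.7 = 86.0
d = sqrt(5227.29 + 7396.0) = sqrt(12623.29) = 112.3534

112.3534


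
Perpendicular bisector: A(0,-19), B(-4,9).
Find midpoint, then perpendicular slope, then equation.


Midpoint = (-2, -5)
Slope of AB = dy/dx = 28/(-4) = -7.0000
Perp slope = -dx/dy = 4/28 = 0.1429
b = My - (perp slope)*Mx = -5 + (-4*(-2))/28 = -5 + 0.2857 = -4.7143

y = 0.1429x - 4.7143


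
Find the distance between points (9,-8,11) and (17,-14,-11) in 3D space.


dx=8, dy=-6, dz=-22
d = sqrt(64+36+484) = sqrt(584) = 24.1661

24.1661


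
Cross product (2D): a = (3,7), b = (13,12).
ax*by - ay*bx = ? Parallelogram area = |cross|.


cross = 3*12 - 7*13 = 36 - 91 = -55
Parallelogram area = |-55| = 55

cross = -55, parallelogram area = 55


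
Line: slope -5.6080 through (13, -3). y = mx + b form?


y + 3 = -5.6080(x - 13)
y = -5.6080x - 3 + 5.6080*13
y = -5.6080x + 69.9040

y = -5.6080x + 69.9040


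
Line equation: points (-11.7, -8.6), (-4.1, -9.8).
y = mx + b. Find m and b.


m = (-1.2)/(7.6) = -0.1579
b = y1 - m*x1 = -8.6 - (-1.2*(-11.7))/(7.6) = -8.6 - 1.8474 = -10.4474

y = -0.1579x - 10.4474


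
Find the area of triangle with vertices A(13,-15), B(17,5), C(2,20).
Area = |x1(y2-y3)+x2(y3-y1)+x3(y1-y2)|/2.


13*(5-20) = -195
17*(20+ 15) = 595
2*(-15-5) = -40
sum = 360
Area = |360|/2 = 180.0000

180.0000 sq units


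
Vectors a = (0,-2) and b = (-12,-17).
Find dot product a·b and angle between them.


a·b = 0*(-12) - 2*(-17) = 0 + 34 = 34
|a| = sqrt(0+4) = 2.0000
|b| = sqrt(144+289) = 20.8087
cos(theta) = 34/(sqrt(4)*sqrt(433)) = 34/sqrt(1732) = 0.816968
theta = arccos(34/sqrt(1732)) = 35.2176 degrees

a·b = 34, theta = 35.2176 deg


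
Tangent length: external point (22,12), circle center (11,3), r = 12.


d = sqrt((22-11)^2 + (12-3)^2) = sqrt(121+81) = 14.2127
L = sqrt(202.0000 - 144) = sqrt(58.0000) = 7.6158

7.6158


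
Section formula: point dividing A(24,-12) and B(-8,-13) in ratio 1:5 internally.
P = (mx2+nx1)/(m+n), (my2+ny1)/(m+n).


Px = (1*(-8) + 5*24)/6 = 112/6 = 18.6667
Py = (1*(-13) + 5*(-12))/6 = -73/6 = -12.1667

P = (18.6667, -12.1667)


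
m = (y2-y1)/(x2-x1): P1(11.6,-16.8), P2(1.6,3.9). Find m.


dy = 3.9 + 16.8 = 20.7
dx = 1.6 - 11.6 = -10.0
m = 20.7/(-10.0) = -2.0700

m = -2.0700


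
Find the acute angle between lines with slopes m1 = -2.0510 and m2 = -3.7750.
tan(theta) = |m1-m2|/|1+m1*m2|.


m1-m2 = 1.724
1+m1*m2 = 8.742525
tan(theta) = |1.724/8.742525| = 0.197197
theta = arctan(|1.724/8.742525|) = 11.1554 degrees (acute angle)

11.1554 degrees


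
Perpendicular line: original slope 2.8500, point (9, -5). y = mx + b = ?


Perpendicular slope = -1/m1 = -1/2.8500 = -0.3509
b2 = y0 - m2*x0 = -5 + 9/2.8500 = -5 + 3.1579 = -1.8421

y = -0.3509x - 1.8421


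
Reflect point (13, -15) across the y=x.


Reflection rule for y=x: (y, x)
(13, -15) -> (-15, 13)

(-15, 13)


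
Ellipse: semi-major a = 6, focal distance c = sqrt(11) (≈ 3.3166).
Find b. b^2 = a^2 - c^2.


b^2 = 6^2 - (sqrt(11))^2 = 36 - 11 = 25
b = sqrt(25) = 5

b = 5


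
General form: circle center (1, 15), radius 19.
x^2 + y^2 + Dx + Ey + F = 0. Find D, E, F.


(x-1)^2 + (y-15)^2 = 19^2
D = -2h = -2, E = -2k = -30
F = h^2+k^2-r^2 = 1+225-361 = -135

D = -2, E = -30, F = -135


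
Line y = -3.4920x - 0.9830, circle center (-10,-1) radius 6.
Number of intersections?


Substitute y = -3.4920x - 0.9830: (x+ 10)^2 + (-3.4920x- 0.9830+ 1)^2 = 36
Expand to Ax^2 + Bx + C = 0, where b-k = 0.017
A = 1+m^2 = 13.194064
B = 2(m(b-k) - h) = 2(-3.4920*0.017 + 10) = 19.881272
C = h^2 + (b-k)^2 - r^2 = 100 + 0.000289 - 36 = 64.000289
disc = B^2-4AC = 395.2650 - 3377.6956 = -2982.4306
disc < 0

0 intersection points


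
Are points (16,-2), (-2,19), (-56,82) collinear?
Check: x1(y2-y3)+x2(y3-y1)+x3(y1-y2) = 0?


16*(19-82) - 2*(82+ 2) - 56*(-2-19)
= -1008 - 168 + 1176 = 0

Yes, collinear (determinant = 0)


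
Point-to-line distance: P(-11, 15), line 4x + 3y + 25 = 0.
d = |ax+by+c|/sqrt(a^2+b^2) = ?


|4*(-11) + 3*15 + 25| = |26| = 26
sqrt(16 + 9) = sqrt(25) = 5.0000
d = 26/sqrt(25) = 5.2000

5.2000


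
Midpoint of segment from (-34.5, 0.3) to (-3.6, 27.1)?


Mx = (-34.5 - 3.6)/2 = -38.1/2 = -19.0500
My = (0.3 + 27.1)/2 = 27.4/2 = 13.7000

(-19.0500, 13.7000)


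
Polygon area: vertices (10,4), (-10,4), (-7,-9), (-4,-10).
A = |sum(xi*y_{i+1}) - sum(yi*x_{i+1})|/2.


sum(xi*y_{i+1}) = 10*4 - 10*(-9) - 7*(-10) - 4*4 = 184
sum(yi*x_{i+1}) = 4*(-10) + 4*(-7) - 9*(-4) - 10*10 = -132
Area = |184 + 132|/2 = 316/2 = 158.0000

158.0000 sq units


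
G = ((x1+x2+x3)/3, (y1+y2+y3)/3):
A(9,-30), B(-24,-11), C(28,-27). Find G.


Gx = (9- 24+28)/3 = 13/3 = 4.3333
Gy = (-30- 11- 27)/3 = -68/3 = -22.6667

G = (4.3333, -22.6667)


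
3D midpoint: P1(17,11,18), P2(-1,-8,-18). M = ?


Mx = (17- 1)/2 = 8.0000
My = (11- 8)/2 = 1.5000
Mz = (18- 18)/2 = 0

M = (8.0000, 1.5000, 0)


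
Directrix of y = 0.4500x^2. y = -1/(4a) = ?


a = 0.4500
1/(4a) = 0.5556
directrix: y = -0.5556 = -0.5556

y = -0.5556


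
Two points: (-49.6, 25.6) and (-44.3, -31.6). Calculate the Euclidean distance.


dx = -44.3 + 49.6 = 5.3
dy = -31.6 - 25.6 = -57.2
d = sqrt(28.09 + 3271.84) = sqrt(3299.93) = 57.4450

57.4450


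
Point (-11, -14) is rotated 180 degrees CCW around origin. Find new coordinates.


cos(180) = -1, sin(180) = 0
x' = -11*(-1) + 14*0 = 11
y' = -11*0 - 14*(-1) = 14

(11, 14)


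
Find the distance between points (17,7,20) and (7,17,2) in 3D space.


dx=-10, dy=10, dz=-18
d = sqrt(100+100+324) = sqrt(524) = 22.8910

22.8910


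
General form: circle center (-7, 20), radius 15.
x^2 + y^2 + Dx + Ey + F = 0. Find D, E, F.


(x+ 7)^2 + (y-20)^2 = 15^2
D = -2h = 14, E = -2k = -40
F = h^2+k^2-r^2 = 49+400-225 = 224

D = 14, E = -40, F = 224


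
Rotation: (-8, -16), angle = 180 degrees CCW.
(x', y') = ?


cos(180) = -1, sin(180) = 0
x' = -8*(-1) + 16*0 = 8
y' = -8*0 - 16*(-1) = 16

(8, 16)


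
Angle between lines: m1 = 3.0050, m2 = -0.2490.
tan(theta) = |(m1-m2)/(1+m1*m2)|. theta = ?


m1-m2 = 3.254
1+m1*m2 = 0.251755
tan(theta) = |3.254/0.251755| = 12.925265
theta = arctan(|3.254/0.251755|) = 85.5760 degrees (acute angle)

85.5760 degrees


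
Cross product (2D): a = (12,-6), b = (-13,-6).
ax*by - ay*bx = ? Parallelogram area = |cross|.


cross = 12*(-6) + 6*(-13) = -72 - 78 = -150
Parallelogram area = |-150| = 150

cross = -150, parallelogram area = 150


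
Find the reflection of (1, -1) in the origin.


Reflection rule for origin: (-x, -y)
(1, -1) -> (-1, 1)

(-1, 1)


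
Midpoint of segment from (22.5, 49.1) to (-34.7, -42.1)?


Mx = (22.5 - 34.7)/2 = -12.2/2 = -6.1000
My = (49.1 - 42.1)/2 = 7.0/2 = 3.5000

(-6.1000, 3.5000)


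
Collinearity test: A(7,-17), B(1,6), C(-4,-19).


7*(6+ 19) + 1*(-19+ 17) - 4*(-17-6)
= 175 - 2 + 92 = 265

No, not collinear (determinant = 265)


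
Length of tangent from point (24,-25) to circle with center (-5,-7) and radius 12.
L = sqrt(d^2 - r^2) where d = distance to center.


d = sqrt((24+ 5)^2 + (-25+ 7)^2) = sqrt(841+324) = 34.1321
L = sqrt(1165.0000 - 144) = sqrt(1021.0000) = 31.9531

31.9531


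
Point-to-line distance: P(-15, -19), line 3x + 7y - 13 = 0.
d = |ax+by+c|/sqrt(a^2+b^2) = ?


|3*(-15) + 7*(-19) - 13| = |-191| = 191
sqrt(9 + 49) = sqrt(58) = 7.6158
d = 191/sqrt(58) = 25.0795

25.0795


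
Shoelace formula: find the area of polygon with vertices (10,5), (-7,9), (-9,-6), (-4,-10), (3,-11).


sum(xi*y_{i+1}) = 10*9 - 7*(-6) - 9*(-10) - 4*(-11) + 3*5 = 281
sum(yi*x_{i+1}) = 5*(-7) + 9*(-9) - 6*(-4) - 10*3 - 11*10 = -232
Area = |281 + 232|/2 = 513/2 = 256.5000

256.5000 sq units


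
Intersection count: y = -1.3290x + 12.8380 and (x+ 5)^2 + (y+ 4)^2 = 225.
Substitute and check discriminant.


Substitute y = -1.3290x + 12.8380: (x+ 5)^2 + (-1.3290x+12.8380+ 4)^2 = 225
Expand to Ax^2 + Bx + C = 0, where b-k = 16.838
A = 1+m^2 = 2.766241
B = 2(m(b-k) - h) = 2(-1.3290*16.838 + 5) = -34.755404
C = h^2 + (b-k)^2 - r^2 = 25 + 283.518244 - 225 = 83.518244
disc = B^2-4AC = 1207.9381 - 924.1264 = 283.8117
disc > 0

2 intersection points


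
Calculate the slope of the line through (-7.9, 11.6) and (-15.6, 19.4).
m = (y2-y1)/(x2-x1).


dy = 19.4 - 11.6 = 7.8
dx = -15.6 + 7.9 = -7.7
m = 7.8/(-7.7) = -1.0130

m = -1.0130


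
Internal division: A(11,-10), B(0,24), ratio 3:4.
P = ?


Px = (3*0 + 4*11)/7 = 44/7 = 6.2857
Py = (3*24 + 4*(-10))/7 = 32/7 = 4.5714

P = (6.2857, 4.5714)


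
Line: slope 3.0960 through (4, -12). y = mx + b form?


y + 12 = 3.0960(x - 4)
y = 3.0960x - 12 - 3.0960*4
y = 3.0960x - 24.3840

y = 3.0960x - 24.3840


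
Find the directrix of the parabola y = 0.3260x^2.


a = 0.3260
1/(4a) = 0.7669
directrix: y = -0.7669 = -0.7669

y = -0.7669


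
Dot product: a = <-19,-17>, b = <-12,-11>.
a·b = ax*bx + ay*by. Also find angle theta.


a·b = -19*(-12) - 17*(-11) = 228 + 187 = 415
|a| = sqrt(361+289) = 25.4951
|b| = sqrt(144+121) = 16.2788
cos(theta) = 415/(sqrt(650)*sqrt(265)) = 415/sqrt(172250) = 0.999927
theta = arccos(415/sqrt(172250)) = 0.6903 degrees

a·b = 415, theta = 0.6903 deg


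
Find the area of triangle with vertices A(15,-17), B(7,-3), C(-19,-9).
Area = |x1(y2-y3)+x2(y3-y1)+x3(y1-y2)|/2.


15*(-3+ 9) = 90
7*(-9+ 17) = 56
-19*(-17+ 3) = 266
sum = 412
Area = |412|/2 = 206.0000

206.0000 sq units


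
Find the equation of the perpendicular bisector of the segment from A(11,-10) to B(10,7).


Midpoint = (10.5, -1.5)
Slope of AB = dy/dx = 17/(-1) = -17.0000
Perp slope = -dx/dy = 1/17 = 0.0588
b = My - (perp slope)*Mx = -1.5 + (-1*10.5)/17 = -1.5 - 0.6176 = -2.1176

y = 0.0588x - 2.1176


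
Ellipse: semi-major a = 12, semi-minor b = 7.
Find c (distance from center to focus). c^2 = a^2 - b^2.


c^2 = 12^2 - 7^2 = 144 - 49 = 95
c = sqrt(95) = 9.7468

c = 9.7468


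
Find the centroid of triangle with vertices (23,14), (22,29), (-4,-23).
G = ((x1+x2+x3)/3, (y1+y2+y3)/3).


Gx = (23+22- 4)/3 = 41/3 = 13.6667
Gy = (14+29- 23)/3 = 20/3 = 6.6667

G = (13.6667, 6.6667)


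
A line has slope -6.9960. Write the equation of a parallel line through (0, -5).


Parallel lines have equal slopes.
m2 = -6.9960
b2 = -5 + 6.9960*0 = -5.0000

y = -6.9960x - 5.0000


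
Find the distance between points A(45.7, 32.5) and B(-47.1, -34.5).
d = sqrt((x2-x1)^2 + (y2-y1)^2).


dx = -47.1 - 45.7 = -92.8
dy = -34.5 - 32.5 = -67.0
d = sqrt(8611.84 + 4489.0) = sqrt(13100.84) = 114.4589

114.4589


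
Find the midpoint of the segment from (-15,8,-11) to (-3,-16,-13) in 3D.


Mx = (-15- 3)/2 = -9.0000
My = (8- 16)/2 = -4.0000
Mz = (-11- 13)/2 = -12.0000

M = (-9.0000, -4.0000, -12.0000)


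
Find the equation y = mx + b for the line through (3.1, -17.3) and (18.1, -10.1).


m = (7.2)/(15) = 0.4800
b = y1 - m*x1 = -17.3 - (7.2*3.1)/(15) = -17.3 - 1.4880 = -18.7880

y = 0.4800x - 18.7880


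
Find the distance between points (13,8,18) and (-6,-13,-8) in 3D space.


dx=-19, dy=-21, dz=-26
d = sqrt(361+441+676) = sqrt(1478) = 38.4448

38.4448


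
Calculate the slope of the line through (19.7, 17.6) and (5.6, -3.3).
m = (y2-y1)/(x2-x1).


dy = -3.3 - 17.6 = -20.9
dx = 5.6 - 19.7 = -14.1
m = -20.9/(-14.1) = 1.4823

m = 1.4823


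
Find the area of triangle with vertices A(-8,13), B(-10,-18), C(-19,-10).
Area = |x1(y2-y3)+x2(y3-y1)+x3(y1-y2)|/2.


-8*(-18+ 10) = 64
-10*(-10-13) = 230
-19*(13+ 18) = -589
sum = -295
Area = |-295|/2 = 147.5000

147.5000 sq units


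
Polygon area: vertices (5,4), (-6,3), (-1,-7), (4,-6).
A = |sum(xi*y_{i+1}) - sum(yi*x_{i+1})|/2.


sum(xi*y_{i+1}) = 5*3 - 6*(-7) - 1*(-6) + 4*4 = 79
sum(yi*x_{i+1}) = 4*(-6) + 3*(-1) - 7*4 - 6*5 = -85
Area = |79 + 85|/2 = 164/2 = 82.0000

82.0000 sq units


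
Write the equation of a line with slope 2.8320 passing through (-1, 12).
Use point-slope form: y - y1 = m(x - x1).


y - 12 = 2.8320(x + 1)
y = 2.8320x + 12 - 2.8320*(-1)
y = 2.8320x + 14.8320

y = 2.8320x + 14.8320


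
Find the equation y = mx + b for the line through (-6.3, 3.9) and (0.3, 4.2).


m = (0.3)/(6.6) = 0.0455
b = y1 - m*x1 = 3.9 - (0.3*(-6.3))/(6.6) = 3.9 + 0.2864 = 4.1864

y = 0.0455x + 4.1864


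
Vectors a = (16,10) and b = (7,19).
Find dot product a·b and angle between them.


a·b = 16*7 + 10*19 = 112 + 190 = 302
|a| = sqrt(256+100) = 18.8680
|b| = sqrt(49+361) = 20.2485
cos(theta) = 302/(sqrt(356)*sqrt(410)) = 302/sqrt(145960) = 0.790478
theta = arccos(302/sqrt(145960)) = 37.7698 degrees

a·b = 302, theta = 37.7698 deg


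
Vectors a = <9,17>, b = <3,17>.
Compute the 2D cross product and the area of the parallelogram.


cross = 9*17 - 17*3 = 153 - 51 = 102
Parallelogram area = |102| = 102

cross = 102, parallelogram area = 102


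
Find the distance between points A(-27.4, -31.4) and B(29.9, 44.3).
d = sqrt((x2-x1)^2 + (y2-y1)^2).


dx = 29.9 + 27.4 = 57.3
dy = 44.3 + 31.4 = 75.7
d = sqrt(3283.29 + 5730.49) = sqrt(9013.78) = 94.9409

94.9409


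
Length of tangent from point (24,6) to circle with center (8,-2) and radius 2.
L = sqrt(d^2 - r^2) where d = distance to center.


d = sqrt((24-8)^2 + (6+ 2)^2) = sqrt(256+64) = 17.8885
L = sqrt(320.0000 - 4) = sqrt(316.0000) = 17.7764

17.7764


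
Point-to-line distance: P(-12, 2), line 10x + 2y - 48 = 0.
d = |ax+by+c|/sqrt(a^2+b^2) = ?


|10*(-12) + 2*2 - 48| = |-164| = 164
sqrt(100 + 4) = sqrt(104) = 10.1980
d = 164/sqrt(104) = 16.0815

16.0815


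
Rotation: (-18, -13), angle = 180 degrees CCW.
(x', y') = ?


cos(180) = -1, sin(180) = 0
x' = -18*(-1) + 13*0 = 18
y' = -18*0 - 13*(-1) = 13

(18, 13)


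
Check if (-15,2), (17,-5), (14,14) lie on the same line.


-15*(-5-14) + 17*(14-2) + 14*(2+ 5)
= 285 + 204 + 98 = 587

No, not collinear (determinant = 587)


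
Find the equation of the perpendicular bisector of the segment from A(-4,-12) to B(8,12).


Midpoint = (2, 0)
Slope of AB = dy/dx = 24/12 = 2.0000
Perp slope = -dx/dy = -12/24 = -0.5000
b = My - (perp slope)*Mx = 0 + (12*2)/24 = 0 + 1.0000 = 1.0000

y = -0.5000x + 1.0000


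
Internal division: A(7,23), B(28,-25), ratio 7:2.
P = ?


Px = (7*28 + 2*7)/9 = 210/9 = 23.3333
Py = (7*(-25) + 2*23)/9 = -129/9 = -14.3333

P = (23.3333, -14.3333)


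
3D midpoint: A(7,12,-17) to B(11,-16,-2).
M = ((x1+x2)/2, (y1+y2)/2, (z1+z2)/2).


Mx = (7+11)/2 = 9.0000
My = (12- 16)/2 = -2.0000
Mz = (-17- 2)/2 = -9.5000

M = (9.0000, -2.0000, -9.5000)


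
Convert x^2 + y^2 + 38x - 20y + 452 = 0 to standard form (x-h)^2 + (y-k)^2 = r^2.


h = -D/2 = -38/2 = -19
k = -E/2 = 20/2 = 10
r^2 = h^2 + k^2 - F = 361 + 100 - 452 = 9
r = 3

Center (-19, 10), radius = 3


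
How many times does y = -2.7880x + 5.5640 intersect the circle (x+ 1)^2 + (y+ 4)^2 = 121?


Substitute y = -2.7880x + 5.5640: (x+ 1)^2 + (-2.7880x+5.5640+ 4)^2 = 121
Expand to Ax^2 + Bx + C = 0, where b-k = 9.564
A = 1+m^2 = 8.772944
B = 2(m(b-k) - h) = 2(-2.7880*9.564 + 1) = -51.328864
C = h^2 + (b-k)^2 - r^2 = 1 + 91.470096 - 121 = -28.529904
disc = B^2-4AC = 2634.6523 + 1001.1650 = 3635.8173
disc > 0

2 intersection points


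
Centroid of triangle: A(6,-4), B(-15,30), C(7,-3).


Gx = (6- 15+7)/3 = -2/3 = -0.6667
Gy = (-4+30- 3)/3 = 23/3 = 7.6667

G = (-0.6667, 7.6667)


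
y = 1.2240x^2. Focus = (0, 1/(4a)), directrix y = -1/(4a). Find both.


a = 1.2240
1/(4a) = 0.2042
Focus = (0, 0.2042)
Directrix: y = -0.2042

Focus = (0, 0.2042), Directrix: y = -0.2042


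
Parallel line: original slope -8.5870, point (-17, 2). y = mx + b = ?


Parallel lines have equal slopes.
m2 = -8.5870
b2 = 2 + 8.5870*(-17) = -143.9790

y = -8.5870x - 143.9790


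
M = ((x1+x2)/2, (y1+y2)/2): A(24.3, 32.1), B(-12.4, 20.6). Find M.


Mx = (24.3 - 12.4)/2 = 11.9/2 = 5.9500
My = (32.1 + 20.6)/2 = 52.7/2 = 26.3500

(5.9500, 26.3500)


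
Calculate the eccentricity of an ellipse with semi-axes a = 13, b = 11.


c = sqrt(169-121) = sqrt(48) = 6.9282
e = c/a = sqrt(48)/13 = 0.5329

e = 0.5329


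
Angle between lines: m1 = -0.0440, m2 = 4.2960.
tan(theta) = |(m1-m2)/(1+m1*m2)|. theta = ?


m1-m2 = -4.34
1+m1*m2 = 0.810976
tan(theta) = |-4.34/0.810976| = 5.351576
theta = arctan(|-4.34/0.810976|) = 79.4157 degrees (acute angle)

79.4157 degrees


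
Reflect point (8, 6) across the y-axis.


Reflection rule for y-axis: (-x, y)
(8, 6) -> (-8, 6)

(-8, 6)


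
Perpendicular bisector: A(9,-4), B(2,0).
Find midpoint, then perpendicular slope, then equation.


Midpoint = (5.5, -2)
Slope of AB = dy/dx = 4/(-7) = -0.5714
Perp slope = -dx/dy = 7/4 = 1.7500
b = My - (perp slope)*Mx = -2 + (-7*5.5)/4 = -2 - 9.6250 = -11.6250

y = 1.7500x - 11.6250


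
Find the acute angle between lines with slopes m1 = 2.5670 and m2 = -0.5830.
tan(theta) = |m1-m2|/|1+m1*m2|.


m1-m2 = 3.15
1+m1*m2 = -0.496561
tan(theta) = |3.15/(-0.496561)| = 6.343631
theta = arctan(|3.15/(-0.496561)|) = 81.0417 degrees (acute angle)

81.0417 degrees


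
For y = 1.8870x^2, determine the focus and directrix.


a = 1.8870
1/(4a) = 0.1325
Focus = (0, 0.1325)
Directrix: y = -0.1325

Focus = (0, 0.1325), Directrix: y = -0.1325


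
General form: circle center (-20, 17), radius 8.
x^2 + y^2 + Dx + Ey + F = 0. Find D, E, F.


(x+ 20)^2 + (y-17)^2 = 8^2
D = -2h = 40, E = -2k = -34
F = h^2+k^2-r^2 = 400+289-64 = 625

D = 40, E = -34, F = 625


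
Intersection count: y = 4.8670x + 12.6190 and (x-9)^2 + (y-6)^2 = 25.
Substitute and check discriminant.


Substitute y = 4.8670x + 12.6190: (x-9)^2 + (4.8670x+12.6190-6)^2 = 25
Expand to Ax^2 + Bx + C = 0, where b-k = 6.619
A = 1+m^2 = 24.687689
B = 2(m(b-k) - h) = 2(4.8670*6.619 - 9) = 46.429346
C = h^2 + (b-k)^2 - r^2 = 81 + 43.811161 - 25 = 99.811161
disc = B^2-4AC = 2155.6842 - 9856.4276 = -7700.7434
disc < 0

0 intersection points


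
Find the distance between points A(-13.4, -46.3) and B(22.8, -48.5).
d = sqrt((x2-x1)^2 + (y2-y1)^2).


dx = 22.8 + 13.4 = 36.2
dy = -48.5 + 46.3 = -2.2
d = sqrt(1310.44 + 4.84) = sqrt(1315.28) = 36.2668

36.2668


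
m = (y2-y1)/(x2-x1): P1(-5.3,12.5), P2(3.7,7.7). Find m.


dy = 7.7 - 12.5 = -4.8
dx = 3.7 + 5.3 = 9.0
m = -4.8/9.0 = -0.5333

m = -0.5333


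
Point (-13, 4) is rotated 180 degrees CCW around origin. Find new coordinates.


cos(180) = -1, sin(180) = 0
x' = -13*(-1) - 4*0 = 13
y' = -13*0 + 4*(-1) = -4

(13, -4)


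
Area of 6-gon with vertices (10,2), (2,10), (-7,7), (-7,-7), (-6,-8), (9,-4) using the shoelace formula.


sum(xi*y_{i+1}) = 10*10 + 2*7 - 7*(-7) - 7*(-8) - 6*(-4) + 9*2 = 261
sum(yi*x_{i+1}) = 2*2 + 10*(-7) + 7*(-7) - 7*(-6) - 8*9 - 4*10 = -185
Area = |261 + 185|/2 = 446/2 = 223.0000

223.0000 sq units


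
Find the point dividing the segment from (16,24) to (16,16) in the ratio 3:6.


Px = (3*16 + 6*16)/9 = 144/9 = 16.0000
Py = (3*16 + 6*24)/9 = 192/9 = 21.3333

P = (16.0000, 21.3333)


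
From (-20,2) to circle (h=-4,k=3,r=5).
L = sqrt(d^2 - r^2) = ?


d = sqrt((-20+ 4)^2 + (2-3)^2) = sqrt(256+1) = 16.0312
L = sqrt(257.0000 - 25) = sqrt(232.0000) = 15.2315

15.2315


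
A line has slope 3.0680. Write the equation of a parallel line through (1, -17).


Parallel lines have equal slopes.
m2 = 3.0680
b2 = -17 - 3.0680*1 = -20.0680

y = 3.0680x - 20.0680


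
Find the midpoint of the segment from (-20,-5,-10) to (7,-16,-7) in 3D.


Mx = (-20+7)/2 = -6.5000
My = (-5- 16)/2 = -10.5000
Mz = (-10- 7)/2 = -8.5000

M = (-6.5000, -10.5000, -8.5000)


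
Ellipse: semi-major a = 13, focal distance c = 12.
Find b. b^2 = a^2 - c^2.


b^2 = 13^2 - (12)^2 = 169 - 144 = 25
b = sqrt(25) = 5

b = 5


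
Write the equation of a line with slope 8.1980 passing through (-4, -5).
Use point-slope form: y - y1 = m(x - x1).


y + 5 = 8.1980(x + 4)
y = 8.1980x - 5 - 8.1980*(-4)
y = 8.1980x + 27.7920

y = 8.1980x + 27.7920


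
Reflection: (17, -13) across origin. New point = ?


Reflection rule for origin: (-x, -y)
(17, -13) -> (-17, 13)

(-17, 13)


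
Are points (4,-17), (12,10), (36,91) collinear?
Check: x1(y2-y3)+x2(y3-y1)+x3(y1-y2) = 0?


4*(10-91) + 12*(91+ 17) + 36*(-17-10)
= -324 + 1296 - 972 = 0

Yes, collinear (determinant = 0)


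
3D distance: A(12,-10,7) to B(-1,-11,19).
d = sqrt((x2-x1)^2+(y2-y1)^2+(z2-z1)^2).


dx=-13, dy=-1, dz=12
d = sqrt(169+1+144) = sqrt(314) = 17.7200

17.7200


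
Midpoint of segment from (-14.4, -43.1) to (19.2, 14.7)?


Mx = (-14.4 + 19.2)/2 = 4.8/2 = 2.4000
My = (-43.1 + 14.7)/2 = -28.4/2 = -14.2000

(2.4000, -14.2000)


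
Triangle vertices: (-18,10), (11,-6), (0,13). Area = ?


-18*(-6-13) = 342
11*(13-10) = 33
0*(10+ 6) = 0
sum = 375
Area = |375|/2 = 187.5000

187.5000 sq units


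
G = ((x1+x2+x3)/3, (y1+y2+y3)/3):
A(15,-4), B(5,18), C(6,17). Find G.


Gx = (15+5+6)/3 = 26/3 = 8.6667
Gy = (-4+18+17)/3 = 31/3 = 10.3333

G = (8.6667, 10.3333)


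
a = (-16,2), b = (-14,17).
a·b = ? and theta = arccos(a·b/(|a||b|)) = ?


a·b = -16*(-14) + 2*17 = 224 + 34 = 258
|a| = sqrt(256+4) = 16.1245
|b| = sqrt(196+289) = 22.0227
cos(theta) = 258/(sqrt(260)*sqrt(485)) = 258/sqrt(126100) = 0.726544
theta = arccos(258/sqrt(126100)) = 43.4025 degrees

a·b = 258, theta = 43.4025 deg


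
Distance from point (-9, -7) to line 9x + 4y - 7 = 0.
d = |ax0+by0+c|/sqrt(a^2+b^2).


|9*(-9) + 4*(-7) - 7| = |-116| = 116
sqrt(81 + 16) = sqrt(97) = 9.8489
d = 116/sqrt(97) = 11.7780

11.7780


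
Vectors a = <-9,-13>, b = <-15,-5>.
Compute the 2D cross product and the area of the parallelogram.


cross = -9*(-5) + 13*(-15) = 45 - 195 = -150
Parallelogram area = |-150| = 150

cross = -150, parallelogram area = 150


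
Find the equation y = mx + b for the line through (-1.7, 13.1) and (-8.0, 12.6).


m = (-0.5)/(-6.3) = 0.0794
b = y1 - m*x1 = 13.1 - (-0.5*(-1.7))/(-6.3) = 13.1 + 0.1349 = 13.2349

y = 0.0794x + 13.2349


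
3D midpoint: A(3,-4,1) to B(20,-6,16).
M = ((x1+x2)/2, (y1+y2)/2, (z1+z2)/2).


Mx = (3+20)/2 = 11.5000
My = (-4- 6)/2 = -5.0000
Mz = (1+16)/2 = 8.5000

M = (11.5000, -5.0000, 8.5000)


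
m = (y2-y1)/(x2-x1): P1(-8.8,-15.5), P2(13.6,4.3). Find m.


dy = 4.3 + 15.5 = 19.8
dx = 13.6 + 8.8 = 22.4
m = 19.8/22.4 = 0.8839

m = 0.8839


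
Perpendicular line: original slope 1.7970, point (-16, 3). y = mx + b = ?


Perpendicular slope = -1/m1 = -1/1.7970 = -0.5565
b2 = y0 - m2*x0 = 3 - 16/1.7970 = 3 - 8.9037 = -5.9037

y = -0.5565x - 5.9037


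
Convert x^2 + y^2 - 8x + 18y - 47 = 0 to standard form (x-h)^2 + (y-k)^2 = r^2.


h = -D/2 = 8/2 = 4
k = -E/2 = -18/2 = -9
r^2 = h^2 + k^2 - F = 16 + 81 + 47 = 144
r = 12

Center (4, -9), radius = 12


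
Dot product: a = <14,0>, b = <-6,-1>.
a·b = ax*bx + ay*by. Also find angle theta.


a·b = 14*(-6) + 0*(-1) = -84 + 0 = -84
|a| = sqrt(196+0) = 14.0000
|b| = sqrt(36+1) = 6.0828
cos(theta) = -84/(sqrt(196)*sqrt(37)) = -84/sqrt(7252) = -0.986394
theta = arccos(-84/sqrt(7252)) = 170.5377 degrees

a·b = -84, theta = 170.5377 deg


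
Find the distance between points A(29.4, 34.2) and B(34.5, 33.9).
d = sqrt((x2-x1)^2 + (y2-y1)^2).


dx = 34.5 - 29.4 = 5.1
dy = 33.9 - 34.2 = -0.3
d = sqrt(26.01 + 0.09) = sqrt(26.1) = 5.1088

5.1088


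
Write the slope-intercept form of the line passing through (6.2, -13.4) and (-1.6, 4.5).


m = (17.9)/(-7.8) = -2.2949
b = y1 - m*x1 = -13.4 - (17.9*6.2)/(-7.8) = -13.4 + 14.2282 = 0.8282

y = -2.2949x + 0.8282


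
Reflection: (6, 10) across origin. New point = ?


Reflection rule for origin: (-x, -y)
(6, 10) -> (-6, -10)

(-6, -10)


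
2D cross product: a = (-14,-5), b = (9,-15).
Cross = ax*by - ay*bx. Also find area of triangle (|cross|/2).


cross = -14*(-15) + 5*9 = 210 + 45 = 255
Triangle area = |255|/2 = 255/2 = 127.5000

cross = 255, triangle area = 127.5000


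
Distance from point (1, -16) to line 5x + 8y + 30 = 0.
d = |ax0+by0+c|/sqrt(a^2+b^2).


|5*1 + 8*(-16) + 30| = |-93| = 93
sqrt(25 + 64) = sqrt(89) = 9.4340
d = 93/sqrt(89) = 9.8580

9.8580


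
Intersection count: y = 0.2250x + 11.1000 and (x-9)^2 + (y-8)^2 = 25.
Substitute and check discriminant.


Substitute y = 0.2250x + 11.1000: (x-9)^2 + (0.2250x+11.1000-8)^2 = 25
Expand to Ax^2 + Bx + C = 0, where b-k = 3.1
A = 1+m^2 = 1.050625
B = 2(m(b-k) - h) = 2(0.2250*3.1 - 9) = -16.605
C = h^2 + (b-k)^2 - r^2 = 81 + 9.61 - 25 = 65.61
disc = B^2-4AC = 275.7260 - 275.7260 = 0
disc = 0

1 intersection point (tangent)


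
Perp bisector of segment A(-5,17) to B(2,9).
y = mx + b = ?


Midpoint = (-1.5, 13)
Slope of AB = dy/dx = -8/7 = -1.1429
Perp slope = -dx/dy = 7/8 = 0.8750
b = My - (perp slope)*Mx = 13 + (7*(-1.5))/(-8) = 13 + 1.3125 = 14.3125

y = 0.8750x + 14.3125


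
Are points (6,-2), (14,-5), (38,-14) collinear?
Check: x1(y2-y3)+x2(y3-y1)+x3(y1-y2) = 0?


6*(-5+ 14) + 14*(-14+ 2) + 38*(-2+ 5)
= 54 - 168 + 114 = 0

Yes, collinear (determinant = 0)


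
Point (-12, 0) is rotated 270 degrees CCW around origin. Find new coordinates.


cos(270) = 0, sin(270) = -1
x' = -12*0 - 0*(-1) = 0
y' = -12*(-1) + 0*0 = 12

(0, 12)


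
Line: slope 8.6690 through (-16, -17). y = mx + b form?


y + 17 = 8.6690(x + 16)
y = 8.6690x - 17 - 8.6690*(-16)
y = 8.6690x + 121.7040

y = 8.6690x + 121.7040


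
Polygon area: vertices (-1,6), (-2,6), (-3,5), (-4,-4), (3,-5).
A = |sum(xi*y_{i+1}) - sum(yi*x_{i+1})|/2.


sum(xi*y_{i+1}) = -1*6 - 2*5 - 3*(-4) - 4*(-5) + 3*6 = 34
sum(yi*x_{i+1}) = 6*(-2) + 6*(-3) + 5*(-4) - 4*3 - 5*(-1) = -57
Area = |34 + 57|/2 = 91/2 = 45.5000

45.5000 sq units


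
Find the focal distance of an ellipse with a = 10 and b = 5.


c^2 = 10^2 - 5^2 = 100 - 25 = 75
c = sqrt(75) = 8.6603

c = 8.6603


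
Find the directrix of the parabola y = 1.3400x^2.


a = 1.3400
1/(4a) = 0.1866
directrix: y = -0.1866 = -0.1866

y = -0.1866


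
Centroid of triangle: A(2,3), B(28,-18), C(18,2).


Gx = (2+28+18)/3 = 48/3 = 16.0000
Gy = (3- 18+2)/3 = -13/3 = -4.3333

G = (16.0000, -4.3333)


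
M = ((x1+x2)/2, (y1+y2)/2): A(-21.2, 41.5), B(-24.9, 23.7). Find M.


Mx = (-21.2 - 24.9)/2 = -46.1/2 = -23.0500
My = (41.5 + 23.7)/2 = 65.2/2 = 32.6000

(-23.0500, 32.6000)


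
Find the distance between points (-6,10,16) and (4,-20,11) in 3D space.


dx=10, dy=-30, dz=-5
d = sqrt(100+900+25) = sqrt(1025) = 32.0156

32.0156


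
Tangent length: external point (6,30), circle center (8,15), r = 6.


d = sqrt((6-8)^2 + (30-15)^2) = sqrt(4+225) = 15.1327
L = sqrt(229.0000 - 36) = sqrt(193.0000) = 13.8924

13.8924


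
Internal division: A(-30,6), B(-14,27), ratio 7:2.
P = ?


Px = (7*(-14) + 2*(-30))/9 = -158/9 = -17.5556
Py = (7*27 + 2*6)/9 = 201/9 = 22.3333

P = (-17.5556, 22.3333)


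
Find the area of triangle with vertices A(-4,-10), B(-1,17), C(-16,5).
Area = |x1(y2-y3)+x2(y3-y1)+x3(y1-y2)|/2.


-4*(17-5) = -48
-1*(5+ 10) = -15
-16*(-10-17) = 432
sum = 369
Area = |369|/2 = 184.5000

184.5000 sq units


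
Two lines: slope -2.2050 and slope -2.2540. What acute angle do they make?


m1-m2 = 0.049
1+m1*m2 = 5.97007
tan(theta) = |0.049/5.97007| = 0.008208
theta = arctan(|0.049/5.97007|) = 0.4703 degrees (acute angle)

0.4703 degrees


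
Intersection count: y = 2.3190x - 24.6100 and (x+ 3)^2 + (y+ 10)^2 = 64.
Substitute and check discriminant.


Substitute y = 2.3190x - 24.6100: (x+ 3)^2 + (2.3190x- 24.6100+ 10)^2 = 64
Expand to Ax^2 + Bx + C = 0, where b-k = -14.61
A = 1+m^2 = 6.377761
B = 2(m(b-k) - h) = 2(2.3190*(-14.61) + 3) = -61.76118
C = h^2 + (b-k)^2 - r^2 = 9 + 213.4521 - 64 = 158.4521
disc = B^2-4AC = 3814.4434 - 4042.2785 = -227.8351
disc < 0

0 intersection points


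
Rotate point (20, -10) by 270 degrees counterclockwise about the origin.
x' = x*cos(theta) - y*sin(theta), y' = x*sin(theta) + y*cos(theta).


cos(270) = 0, sin(270) = -1
x' = 20*0 + 10*(-1) = -10
y' = 20*(-1) - 10*0 = -20

(-10, -20)


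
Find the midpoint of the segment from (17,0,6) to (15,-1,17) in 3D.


Mx = (17+15)/2 = 16.0000
My = (0- 1)/2 = -0.5000
Mz = (6+17)/2 = 11.5000

M = (16.0000, -0.5000, 11.5000)


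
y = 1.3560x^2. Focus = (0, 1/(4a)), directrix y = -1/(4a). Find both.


a = 1.3560
1/(4a) = 0.1844
Focus = (0, 0.1844)
Directrix: y = -0.1844

Focus = (0, 0.1844), Directrix: y = -0.1844


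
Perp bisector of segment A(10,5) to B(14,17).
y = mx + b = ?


Midpoint = (12, 11)
Slope of AB = dy/dx = 12/4 = 3.0000
Perp slope = -dx/dy = -4/12 = -0.3333
b = My - (perp slope)*Mx = 11 + (4*12)/12 = 11 + 4.0000 = 15.0000

y = -0.3333x + 15.0000


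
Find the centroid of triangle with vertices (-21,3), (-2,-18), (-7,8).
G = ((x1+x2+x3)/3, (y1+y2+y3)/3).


Gx = (-21- 2- 7)/3 = -30/3 = -10.0000
Gy = (3- 18+8)/3 = -7/3 = -2.3333

G = (-10.0000, -2.3333)


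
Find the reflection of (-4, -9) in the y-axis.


Reflection rule for y-axis: (-x, y)
(-4, -9) -> (4, -9)

(4, -9)


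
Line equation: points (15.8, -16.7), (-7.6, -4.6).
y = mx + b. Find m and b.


m = (12.1)/(-23.4) = -0.5171
b = y1 - m*x1 = -16.7 - (12.1*15.8)/(-23.4) = -16.7 + 8.1701 = -8.5299

y = -0.5171x - 8.5299


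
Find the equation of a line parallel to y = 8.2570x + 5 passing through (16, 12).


Parallel lines have equal slopes.
m2 = 8.2570
b2 = 12 - 8.2570*16 = -120.1120

y = 8.2570x - 120.1120


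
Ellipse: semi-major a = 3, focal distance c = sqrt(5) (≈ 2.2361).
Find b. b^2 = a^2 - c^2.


b^2 = 3^2 - (sqrt(5))^2 = 9 - 5 = 4
b = sqrt(4) = 2

b = 2


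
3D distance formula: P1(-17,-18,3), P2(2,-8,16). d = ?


dx=19, dy=10, dz=13
d = sqrt(361+100+169) = sqrt(630) = 25.0998

25.0998


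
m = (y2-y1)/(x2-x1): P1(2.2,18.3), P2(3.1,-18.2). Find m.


dy = -18.2 - 18.3 = -36.5
dx = 3.1 - 2.2 = 0.9
m = -36.5/0.9 = -40.5556

m = -40.5556


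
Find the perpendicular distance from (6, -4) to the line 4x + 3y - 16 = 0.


|4*6 + 3*(-4) - 16| = |-4| = 4
sqrt(16 + 9) = sqrt(25) = 5.0000
d = 4/sqrt(25) = 0.8000

0.8000


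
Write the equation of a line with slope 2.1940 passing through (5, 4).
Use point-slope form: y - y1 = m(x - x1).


y - 4 = 2.1940(x - 5)
y = 2.1940x + 4 - 2.1940*5
y = 2.1940x - 6.9700

y = 2.1940x - 6.9700


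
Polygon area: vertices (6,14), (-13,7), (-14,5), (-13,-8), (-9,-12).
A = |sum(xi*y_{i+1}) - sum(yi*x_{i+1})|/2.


sum(xi*y_{i+1}) = 6*7 - 13*5 - 14*(-8) - 13*(-12) - 9*14 = 119
sum(yi*x_{i+1}) = 14*(-13) + 7*(-14) + 5*(-13) - 8*(-9) - 12*6 = -345
Area = |119 + 345|/2 = 464/2 = 232.0000

232.0000 sq units


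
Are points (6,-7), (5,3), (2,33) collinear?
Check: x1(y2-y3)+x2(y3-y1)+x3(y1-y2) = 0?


6*(3-33) + 5*(33+ 7) + 2*(-7-3)
= -180 + 200 - 20 = 0

Yes, collinear (determinant = 0)


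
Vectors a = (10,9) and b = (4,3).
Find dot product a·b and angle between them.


a·b = 10*4 + 9*3 = 40 + 27 = 67
|a| = sqrt(100+81) = 13.4536
|b| = sqrt(16+9) = 5.0000
cos(theta) = 67/(sqrt(181)*sqrt(25)) = 67/sqrt(4525) = 0.996014
theta = arccos(67/sqrt(4525)) = 5.1173 degrees

a·b = 67, theta = 5.1173 deg


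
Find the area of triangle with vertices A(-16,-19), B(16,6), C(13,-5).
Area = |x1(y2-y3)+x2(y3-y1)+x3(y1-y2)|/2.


-16*(6+ 5) = -176
16*(-5+ 19) = 224
13*(-19-6) = -325
sum = -277
Area = |-277|/2 = 138.5000

138.5000 sq units


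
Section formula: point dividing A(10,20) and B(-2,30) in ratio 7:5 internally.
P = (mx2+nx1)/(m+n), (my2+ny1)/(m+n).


Px = (7*(-2) + 5*10)/12 = 36/12 = 3.0000
Py = (7*30 + 5*20)/12 = 310/12 = 25.8333

P = (3.0000, 25.8333)


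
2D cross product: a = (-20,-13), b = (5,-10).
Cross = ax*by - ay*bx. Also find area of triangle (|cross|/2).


cross = -20*(-10) + 13*5 = 200 + 65 = 265
Triangle area = |265|/2 = 265/2 = 132.5000

cross = 265, triangle area = 132.5000


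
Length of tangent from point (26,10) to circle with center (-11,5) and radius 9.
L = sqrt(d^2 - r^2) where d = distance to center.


d = sqrt((26+ 11)^2 + (10-5)^2) = sqrt(1369+25) = 37.3363
L = sqrt(1394.0000 - 81) = sqrt(1313.0000) = 36.2353

36.2353


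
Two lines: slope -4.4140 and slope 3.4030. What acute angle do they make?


m1-m2 = -7.817
1+m1*m2 = -14.020842
tan(theta) = |-7.817/(-14.020842)| = 0.557527
theta = arctan(|-7.817/(-14.020842)|) = 29.1409 degrees (acute angle)

29.1409 degrees
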